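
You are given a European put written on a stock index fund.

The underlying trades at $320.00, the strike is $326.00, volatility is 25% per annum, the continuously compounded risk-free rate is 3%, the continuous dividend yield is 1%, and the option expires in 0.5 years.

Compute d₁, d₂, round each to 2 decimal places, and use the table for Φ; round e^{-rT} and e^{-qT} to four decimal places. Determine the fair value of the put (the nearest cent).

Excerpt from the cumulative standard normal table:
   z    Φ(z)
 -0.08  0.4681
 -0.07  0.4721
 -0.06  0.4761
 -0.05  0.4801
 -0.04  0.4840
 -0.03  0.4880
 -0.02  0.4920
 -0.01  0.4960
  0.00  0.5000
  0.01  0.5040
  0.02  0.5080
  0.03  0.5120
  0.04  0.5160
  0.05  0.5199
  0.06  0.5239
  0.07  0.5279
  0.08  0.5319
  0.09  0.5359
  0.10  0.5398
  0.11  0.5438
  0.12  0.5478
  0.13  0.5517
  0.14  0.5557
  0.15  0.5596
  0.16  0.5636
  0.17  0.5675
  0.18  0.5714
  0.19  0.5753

σ√T = 0.25·√0.5 = 0.1768
d₁ = [ln(320/326) + (0.03 − 0.01 + 0.25²/2)·0.5] / 0.1768 = [-0.0186 + 0.0256] / 0.1768 = 0.0399 which rounds to 0.04
d₂ = d₁ − σ√T = 0.0399 − 0.1768 = -0.1369 which rounds to -0.14
e^(−qT) = e^(−0.01·0.5) = 0.9950;  e^(−rT) = e^(−0.03·0.5) = 0.9851
N(−d₂) = N(0.14) = 0.5557;  N(−d₁) = N(-0.04) = 0.4840
P = 326·0.9851·0.5557 − 320·0.9950·0.4840 = 178.4589 − 154.1056 = 24.3533

$24.35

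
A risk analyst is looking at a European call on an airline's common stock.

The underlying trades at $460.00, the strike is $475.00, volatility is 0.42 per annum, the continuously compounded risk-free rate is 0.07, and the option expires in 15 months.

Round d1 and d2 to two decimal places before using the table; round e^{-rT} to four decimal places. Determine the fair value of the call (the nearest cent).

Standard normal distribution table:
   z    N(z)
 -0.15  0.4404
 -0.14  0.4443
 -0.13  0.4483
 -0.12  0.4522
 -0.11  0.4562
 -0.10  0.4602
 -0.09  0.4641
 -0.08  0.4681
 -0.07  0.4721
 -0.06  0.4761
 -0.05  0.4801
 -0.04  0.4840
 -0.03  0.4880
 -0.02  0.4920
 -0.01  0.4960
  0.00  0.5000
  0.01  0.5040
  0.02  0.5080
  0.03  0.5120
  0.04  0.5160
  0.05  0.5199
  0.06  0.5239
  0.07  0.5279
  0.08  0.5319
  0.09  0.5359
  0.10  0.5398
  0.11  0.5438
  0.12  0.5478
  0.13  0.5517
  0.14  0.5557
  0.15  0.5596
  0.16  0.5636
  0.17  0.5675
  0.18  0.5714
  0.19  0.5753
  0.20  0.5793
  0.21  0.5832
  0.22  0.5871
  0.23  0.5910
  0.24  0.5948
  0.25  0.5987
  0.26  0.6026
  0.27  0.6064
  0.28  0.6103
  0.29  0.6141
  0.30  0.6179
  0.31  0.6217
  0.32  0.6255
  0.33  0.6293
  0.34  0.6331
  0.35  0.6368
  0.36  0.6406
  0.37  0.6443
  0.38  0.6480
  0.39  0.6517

σ√T = 0.42 × 1.1180 = 0.4696
ln(S/K) + (r + σ²/2)T = ln(460/475) + (0.07 + 0.42²/2)·1.25 = -0.0321 + 0.1978 = 0.1657
d₁ = 0.1657 / 0.4696 = 0.3528 ⇒ 0.35
d₂ = d₁ − σ√T = 0.3528 − 0.4696 = -0.1168 ⇒ -0.12
exp(−rT) = exp(−0.07·1.25) = 0.9162
N(d₁) = N(0.35) = 0.6368;  N(d₂) = N(-0.12) = 0.4522
C = 460·0.6368 − 475·0.9162·0.4522 = 292.9280 − 196.7952 = 96.1328

$96.13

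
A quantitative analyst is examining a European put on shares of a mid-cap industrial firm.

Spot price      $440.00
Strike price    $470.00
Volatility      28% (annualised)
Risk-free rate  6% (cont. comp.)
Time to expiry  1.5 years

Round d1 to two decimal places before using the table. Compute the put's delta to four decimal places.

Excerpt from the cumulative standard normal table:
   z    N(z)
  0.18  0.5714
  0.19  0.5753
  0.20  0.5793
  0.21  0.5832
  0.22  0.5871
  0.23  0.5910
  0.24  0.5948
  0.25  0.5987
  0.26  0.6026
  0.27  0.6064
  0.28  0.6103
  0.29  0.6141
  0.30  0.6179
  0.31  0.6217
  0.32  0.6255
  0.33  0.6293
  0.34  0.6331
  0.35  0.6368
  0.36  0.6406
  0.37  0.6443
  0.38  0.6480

T = 1.5;  σ√T = 0.3429
ln(S/K) + (r + σ²/2)T = ln(440/470) + (0.06 + 0.28²/2)·1.5 = -0.0660 + 0.1488 = 0.0828
d₁ = 0.0828 / 0.3429 = 0.2416 ⇒ 0.24
N(d₁) = N(0.24) = 0.5948
Δ_put = N(d₁) − 1 = 0.5948 − 1 = -0.4052

-0.4052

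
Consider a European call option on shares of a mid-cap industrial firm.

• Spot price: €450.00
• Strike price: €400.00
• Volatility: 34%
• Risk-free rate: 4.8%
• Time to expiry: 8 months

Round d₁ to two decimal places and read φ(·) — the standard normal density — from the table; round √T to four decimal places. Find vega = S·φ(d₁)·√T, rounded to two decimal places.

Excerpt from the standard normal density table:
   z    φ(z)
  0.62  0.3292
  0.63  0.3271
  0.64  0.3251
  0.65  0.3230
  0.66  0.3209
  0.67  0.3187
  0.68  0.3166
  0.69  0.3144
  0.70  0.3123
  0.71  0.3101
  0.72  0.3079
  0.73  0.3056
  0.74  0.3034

σ√T = 0.34 × 0.8165 = 0.2776
ln(S/K) + (r + σ²/2)T = ln(450/400) + (0.048 + 0.34²/2)·0.6667 = 0.1178 + 0.0705 = 0.1883
d₁ = 0.1883 / 0.2776 = 0.6784 ≈ 0.68
√T = √0.6667 = 0.8165
φ(d₁) = φ(0.68) = 0.3166
vega = S·φ(d₁)·√T = 450·0.3166·0.8165 = 116.3268

116.33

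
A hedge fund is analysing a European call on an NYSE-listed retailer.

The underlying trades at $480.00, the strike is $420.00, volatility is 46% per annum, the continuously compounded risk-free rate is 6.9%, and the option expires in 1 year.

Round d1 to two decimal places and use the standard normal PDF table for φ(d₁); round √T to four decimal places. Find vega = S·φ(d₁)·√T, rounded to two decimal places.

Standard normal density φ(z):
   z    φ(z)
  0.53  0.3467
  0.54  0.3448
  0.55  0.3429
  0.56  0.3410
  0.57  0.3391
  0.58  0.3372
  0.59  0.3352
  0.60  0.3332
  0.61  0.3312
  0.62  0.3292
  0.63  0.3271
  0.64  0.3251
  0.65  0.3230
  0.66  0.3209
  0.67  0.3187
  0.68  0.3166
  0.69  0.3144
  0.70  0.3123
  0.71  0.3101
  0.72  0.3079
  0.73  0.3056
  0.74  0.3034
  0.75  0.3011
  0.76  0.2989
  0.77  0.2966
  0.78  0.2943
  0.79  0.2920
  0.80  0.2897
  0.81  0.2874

σ√T = 0.46 × 1.0000 = 0.4600
d₁ = [ln(480/420) + (0.069 + ½·0.46²)·1] / (σ√T) = (0.1335 + 0.1748) / 0.4600 = 0.6703 → 0.67
√T = √1 = 1.0000
φ(d₁) = φ(0.67) = 0.3187
vega = S·φ(d₁)·√T = 480·0.3187·1.0000 = 152.9760
(Call and put vega coincide under Black-Scholes.)

152.98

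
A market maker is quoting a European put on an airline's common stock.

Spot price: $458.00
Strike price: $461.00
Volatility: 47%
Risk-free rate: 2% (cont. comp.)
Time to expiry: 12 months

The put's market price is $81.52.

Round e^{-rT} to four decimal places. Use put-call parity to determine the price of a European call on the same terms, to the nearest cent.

$87.65

e^(−rT) = e^(−0.02·1) = 0.9802
Put-call parity: C − P = S − K·e^(−rT) = 458 − 461·0.9802 = 458 − 451.8722 = 6.1278
C = P + (C − P) = 81.52 + (6.1278) = 87.6478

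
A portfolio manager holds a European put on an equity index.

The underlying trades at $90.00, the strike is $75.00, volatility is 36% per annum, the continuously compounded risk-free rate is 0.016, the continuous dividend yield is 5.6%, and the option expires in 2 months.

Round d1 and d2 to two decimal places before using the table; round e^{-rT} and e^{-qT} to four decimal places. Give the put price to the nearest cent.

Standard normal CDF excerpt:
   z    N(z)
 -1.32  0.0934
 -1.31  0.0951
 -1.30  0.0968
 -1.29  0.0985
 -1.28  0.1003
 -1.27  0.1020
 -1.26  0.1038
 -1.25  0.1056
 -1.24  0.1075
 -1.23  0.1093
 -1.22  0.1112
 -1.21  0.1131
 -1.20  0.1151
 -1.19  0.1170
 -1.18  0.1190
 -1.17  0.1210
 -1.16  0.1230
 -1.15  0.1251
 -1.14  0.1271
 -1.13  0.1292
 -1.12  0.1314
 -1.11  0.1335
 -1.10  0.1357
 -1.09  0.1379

T = 0.1667;  σ√T = 0.1470
ln(S/K) + (r − q + σ²/2)T = ln(90/75) + (0.016 − 0.056 + 0.36²/2)·0.1667 = 0.1823 + 0.0041 = 0.1865
d₁ = 0.1865 / 0.1470 = 1.2687 ⇒ 1.27
d₂ = d₁ − σ√T = 1.2687 − 0.1470 = 1.1217 ⇒ 1.12
e^(−qT) = e^(−0.056·0.1667) = 0.9907;  e^(−rT) = e^(−0.016·0.1667) = 0.9973
N(−d₂) = N(-1.12) = 0.1314;  N(−d₁) = N(-1.27) = 0.1020
P = 75·0.9973·0.1314 − 90·0.9907·0.1020 = 9.8284 − 9.0946 = 0.7338

$0.73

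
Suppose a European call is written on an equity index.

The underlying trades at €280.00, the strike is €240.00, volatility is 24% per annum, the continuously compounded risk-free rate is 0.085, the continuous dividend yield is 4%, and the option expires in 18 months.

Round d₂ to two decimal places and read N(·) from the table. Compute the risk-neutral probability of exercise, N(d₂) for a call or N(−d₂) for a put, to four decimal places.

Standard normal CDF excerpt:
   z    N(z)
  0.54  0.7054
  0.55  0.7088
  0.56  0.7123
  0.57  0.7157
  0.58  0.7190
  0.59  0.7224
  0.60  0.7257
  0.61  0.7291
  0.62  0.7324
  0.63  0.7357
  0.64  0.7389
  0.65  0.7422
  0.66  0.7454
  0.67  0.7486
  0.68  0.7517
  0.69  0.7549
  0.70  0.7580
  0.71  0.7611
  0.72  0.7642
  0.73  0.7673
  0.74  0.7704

0.7291

T = 1.5;  σ√T = 0.2939
d₁ = [ln(280/240) + (0.085 − 0.04 + 0.24²/2)·1.5] / 0.2939 = [0.1542 + 0.1107] / 0.2939 = 0.9010 ≈ 0.90
d₂ = d₁ − σ√T = 0.9010 − 0.2939 = 0.6071 ≈ 0.61
Pr(exercise) under Q = N(d₂) = 0.7291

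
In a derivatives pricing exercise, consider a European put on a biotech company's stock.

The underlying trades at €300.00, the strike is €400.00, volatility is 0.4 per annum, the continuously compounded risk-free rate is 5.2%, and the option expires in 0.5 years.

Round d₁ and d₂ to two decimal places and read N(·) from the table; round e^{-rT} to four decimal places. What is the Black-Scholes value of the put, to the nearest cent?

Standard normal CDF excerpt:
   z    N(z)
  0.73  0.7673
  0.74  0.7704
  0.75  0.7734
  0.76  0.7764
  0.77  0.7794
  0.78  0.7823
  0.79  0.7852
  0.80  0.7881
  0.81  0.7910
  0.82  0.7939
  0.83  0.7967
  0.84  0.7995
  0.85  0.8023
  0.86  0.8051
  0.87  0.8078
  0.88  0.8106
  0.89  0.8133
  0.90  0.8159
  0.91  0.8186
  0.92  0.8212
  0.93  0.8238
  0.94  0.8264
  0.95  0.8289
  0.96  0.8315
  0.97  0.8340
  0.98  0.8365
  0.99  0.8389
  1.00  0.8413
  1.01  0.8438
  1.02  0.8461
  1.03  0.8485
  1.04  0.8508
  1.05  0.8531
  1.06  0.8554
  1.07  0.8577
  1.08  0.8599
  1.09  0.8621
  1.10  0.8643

€99.57

σ√T = 0.4·√0.5 = 0.2828
ln(S/K) + (r + σ²/2)T = ln(300/400) + (0.052 + 0.4²/2)·0.5 = -0.2877 + 0.0660 = -0.2217
d₁ = -0.2217 / 0.2828 = -0.7838 ≈ -0.78
d₂ = d₁ − σ√T = -0.7838 − 0.2828 = -1.0666 ≈ -1.07
e^(−rT) = e^(−0.052·0.5) = 0.9743
P = 400·0.9743·N(1.07) − 300·N(0.78) = 400·0.9743·0.8577 − 300·0.7823 = 334.2628 − 234.6900 = 99.5728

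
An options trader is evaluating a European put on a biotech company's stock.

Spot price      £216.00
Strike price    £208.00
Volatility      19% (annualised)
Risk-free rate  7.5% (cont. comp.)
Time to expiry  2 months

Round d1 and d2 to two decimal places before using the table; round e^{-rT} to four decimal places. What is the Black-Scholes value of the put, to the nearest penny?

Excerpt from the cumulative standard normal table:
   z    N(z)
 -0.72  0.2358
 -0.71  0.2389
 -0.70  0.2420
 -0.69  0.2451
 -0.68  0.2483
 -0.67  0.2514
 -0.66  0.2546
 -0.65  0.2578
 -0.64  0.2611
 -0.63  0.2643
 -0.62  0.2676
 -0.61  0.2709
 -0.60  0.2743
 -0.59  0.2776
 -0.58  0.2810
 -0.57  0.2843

£2.71

σ√T = 0.19·√0.1667 = 0.0776
d₁ = [ln(216/208) + (0.075 + ½·0.19²)·0.1667] / (σ√T) = (0.0377 + 0.0155) / 0.0776 = 0.6865 ⇒ 0.69
d₂ = 0.6865 − 0.0776 = 0.6089 ⇒ 0.61
exp(−rT) = exp(−0.075·0.1667) = 0.9876
N(−d₂) = N(-0.61) = 0.2709;  N(−d₁) = N(-0.69) = 0.2451
P = 208·0.9876·0.2709 − 216·0.2451 = 55.6485 − 52.9416 = 2.7069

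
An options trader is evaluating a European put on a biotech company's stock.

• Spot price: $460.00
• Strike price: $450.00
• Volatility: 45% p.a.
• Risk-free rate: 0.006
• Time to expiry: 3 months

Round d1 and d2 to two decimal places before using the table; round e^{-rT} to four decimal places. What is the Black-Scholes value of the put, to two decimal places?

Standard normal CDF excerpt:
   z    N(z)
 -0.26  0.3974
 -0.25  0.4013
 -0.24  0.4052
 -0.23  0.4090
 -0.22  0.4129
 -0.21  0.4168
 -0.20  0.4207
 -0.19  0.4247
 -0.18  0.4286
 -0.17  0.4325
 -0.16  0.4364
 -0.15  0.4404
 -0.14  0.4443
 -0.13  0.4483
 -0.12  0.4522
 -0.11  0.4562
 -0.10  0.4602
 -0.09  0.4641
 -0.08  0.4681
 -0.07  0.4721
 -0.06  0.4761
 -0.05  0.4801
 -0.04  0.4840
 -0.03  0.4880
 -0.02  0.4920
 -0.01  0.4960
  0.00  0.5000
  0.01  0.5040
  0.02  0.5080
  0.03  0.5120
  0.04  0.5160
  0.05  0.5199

T = 0.25;  σ√T = 0.2250
d₁ = [ln(460/450) + (0.006 + 0.45²/2)·0.25] / 0.2250 = [0.0220 + 0.0268] / 0.2250 = 0.2169 which rounds to 0.22
d₂ = d₁ − σ√T = 0.2169 − 0.2250 = -0.0081 which rounds to -0.01
e^(−rT) = e^(−0.006·0.25) = 0.9985
N(−d₂) = N(0.01) = 0.5040;  N(−d₁) = N(-0.22) = 0.4129
P = 450·0.9985·0.5040 − 460·0.4129 = 226.4598 − 189.9340 = 36.5258

$36.53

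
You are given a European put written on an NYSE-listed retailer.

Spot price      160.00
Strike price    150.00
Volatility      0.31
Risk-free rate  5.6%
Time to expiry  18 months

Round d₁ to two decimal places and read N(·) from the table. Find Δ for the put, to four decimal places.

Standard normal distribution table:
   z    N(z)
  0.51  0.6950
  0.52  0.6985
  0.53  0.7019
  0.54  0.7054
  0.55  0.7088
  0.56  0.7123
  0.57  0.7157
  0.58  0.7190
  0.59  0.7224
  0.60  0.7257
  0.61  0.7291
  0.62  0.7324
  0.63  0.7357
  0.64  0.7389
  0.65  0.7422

-0.2810

σ√T = 0.31·√1.5 = 0.3797
ln(S/K) + (r + σ²/2)T = ln(160/150) + (0.056 + 0.31²/2)·1.5 = 0.0645 + 0.1561 = 0.2206
d₁ = 0.2206 / 0.3797 = 0.5811 → 0.58
N(d₁) = N(0.58) = 0.7190
Δ_put = N(d₁) − 1 = 0.7190 − 1 = -0.2810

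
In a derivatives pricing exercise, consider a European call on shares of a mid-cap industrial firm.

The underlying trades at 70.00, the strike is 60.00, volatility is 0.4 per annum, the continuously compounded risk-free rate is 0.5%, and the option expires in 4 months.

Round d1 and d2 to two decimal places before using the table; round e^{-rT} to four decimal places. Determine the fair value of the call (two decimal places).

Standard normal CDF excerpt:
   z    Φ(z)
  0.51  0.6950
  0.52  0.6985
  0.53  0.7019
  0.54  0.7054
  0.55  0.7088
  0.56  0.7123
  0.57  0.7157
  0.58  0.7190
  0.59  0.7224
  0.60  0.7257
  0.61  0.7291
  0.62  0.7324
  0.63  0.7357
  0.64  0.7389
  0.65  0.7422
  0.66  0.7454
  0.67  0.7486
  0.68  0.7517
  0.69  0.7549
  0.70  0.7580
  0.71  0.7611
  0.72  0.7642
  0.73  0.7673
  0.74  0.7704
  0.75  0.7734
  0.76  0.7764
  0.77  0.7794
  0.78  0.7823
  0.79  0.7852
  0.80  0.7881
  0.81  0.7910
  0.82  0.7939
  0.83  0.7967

12.30

T = 0.3333;  σ√T = 0.2309
ln(S/K) + (r + σ²/2)T = ln(70/60) + (0.005 + 0.4²/2)·0.3333 = 0.1542 + 0.0283 = 0.1825
d₁ = 0.1825 / 0.2309 = 0.7902 → 0.79
d₂ = d₁ − σ√T = 0.7902 − 0.2309 = 0.5592 → 0.56
exp(−rT) = exp(−0.005·0.3333) = 0.9983
N(d₁) = N(0.79) = 0.7852;  N(d₂) = N(0.56) = 0.7123
C = 70·0.7852 − 60·0.9983·0.7123 = 54.9640 − 42.6653 = 12.2987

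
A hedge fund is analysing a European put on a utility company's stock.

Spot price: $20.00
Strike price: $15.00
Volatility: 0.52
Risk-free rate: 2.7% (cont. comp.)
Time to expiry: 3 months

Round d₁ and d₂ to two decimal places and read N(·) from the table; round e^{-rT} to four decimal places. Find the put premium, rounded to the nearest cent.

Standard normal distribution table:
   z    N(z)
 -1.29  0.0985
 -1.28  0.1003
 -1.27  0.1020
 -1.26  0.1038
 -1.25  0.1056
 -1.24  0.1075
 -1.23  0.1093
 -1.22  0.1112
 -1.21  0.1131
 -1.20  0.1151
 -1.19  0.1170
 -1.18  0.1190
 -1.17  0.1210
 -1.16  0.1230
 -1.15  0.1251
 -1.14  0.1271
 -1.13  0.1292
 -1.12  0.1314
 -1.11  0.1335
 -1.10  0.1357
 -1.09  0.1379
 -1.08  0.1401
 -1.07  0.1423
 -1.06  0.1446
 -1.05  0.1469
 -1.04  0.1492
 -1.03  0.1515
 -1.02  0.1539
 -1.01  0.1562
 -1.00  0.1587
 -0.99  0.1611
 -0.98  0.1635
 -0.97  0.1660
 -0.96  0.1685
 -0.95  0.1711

σ√T = 0.52 × 0.5000 = 0.2600
d₁ = [ln(20/15) + (0.027 + ½·0.52²)·0.25] / (σ√T) = (0.2877 + 0.0406) / 0.2600 = 1.2624 which rounds to 1.26
d₂ = 1.2624 − 0.2600 = 1.0024 which rounds to 1.00
e^(−rT) = e^(−0.027·0.25) = 0.9933
P = 15·0.9933·N(-1.00) − 20·N(-1.26) = 15·0.9933·0.1587 − 20·0.1038 = 2.3646 − 2.0760 = 0.2886

$0.29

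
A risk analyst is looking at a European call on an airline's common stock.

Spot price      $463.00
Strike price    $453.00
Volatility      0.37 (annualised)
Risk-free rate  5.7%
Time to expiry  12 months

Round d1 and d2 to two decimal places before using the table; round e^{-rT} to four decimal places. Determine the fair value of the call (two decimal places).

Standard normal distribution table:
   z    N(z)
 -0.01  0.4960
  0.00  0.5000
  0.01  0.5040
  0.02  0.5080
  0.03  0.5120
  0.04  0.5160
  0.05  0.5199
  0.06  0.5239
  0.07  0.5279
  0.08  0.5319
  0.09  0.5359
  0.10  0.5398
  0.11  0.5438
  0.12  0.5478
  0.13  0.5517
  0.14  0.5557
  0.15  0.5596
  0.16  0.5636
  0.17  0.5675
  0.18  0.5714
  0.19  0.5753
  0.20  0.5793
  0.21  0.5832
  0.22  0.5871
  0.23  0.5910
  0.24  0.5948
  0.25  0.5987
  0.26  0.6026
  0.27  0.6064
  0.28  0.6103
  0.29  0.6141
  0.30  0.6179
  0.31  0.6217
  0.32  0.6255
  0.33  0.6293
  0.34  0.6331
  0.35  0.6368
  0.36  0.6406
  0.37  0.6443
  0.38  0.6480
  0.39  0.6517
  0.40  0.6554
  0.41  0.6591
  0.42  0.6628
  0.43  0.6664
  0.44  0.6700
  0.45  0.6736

T = 1;  σ√T = 0.3700
d₁ = [ln(463/453) + (0.057 + ½·0.37²)·1] / (σ√T) = (0.0218 + 0.1255) / 0.3700 = 0.3981 → 0.40
d₂ = 0.3981 − 0.3700 = 0.0281 → 0.03
e^(−rT) = e^(−0.057·1) = 0.9446
N(d₁) = N(0.40) = 0.6554;  N(d₂) = N(0.03) = 0.5120
C = 463·0.6554 − 453·0.9446·0.5120 = 303.4502 − 219.0867 = 84.3635

$84.36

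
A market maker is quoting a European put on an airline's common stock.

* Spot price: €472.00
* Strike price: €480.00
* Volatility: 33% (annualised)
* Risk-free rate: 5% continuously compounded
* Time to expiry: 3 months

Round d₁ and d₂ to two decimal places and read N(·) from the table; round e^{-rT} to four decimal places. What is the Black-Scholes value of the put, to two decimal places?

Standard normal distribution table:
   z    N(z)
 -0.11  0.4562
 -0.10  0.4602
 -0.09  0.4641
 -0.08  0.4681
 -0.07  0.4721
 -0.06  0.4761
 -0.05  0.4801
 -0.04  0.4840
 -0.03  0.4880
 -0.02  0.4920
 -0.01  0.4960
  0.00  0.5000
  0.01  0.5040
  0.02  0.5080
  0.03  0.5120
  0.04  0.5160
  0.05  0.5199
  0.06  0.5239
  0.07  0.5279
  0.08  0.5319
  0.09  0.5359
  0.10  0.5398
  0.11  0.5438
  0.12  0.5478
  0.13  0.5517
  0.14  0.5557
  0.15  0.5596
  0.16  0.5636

€33.07

T = 0.25;  σ√T = 0.1650
d₁ = [ln(472/480) + (0.05 + 0.33²/2)·0.25] / 0.1650 = [-0.0168 + 0.0261] / 0.1650 = 0.0564 → 0.06
d₂ = d₁ − σ√T = 0.0564 − 0.1650 = -0.1086 → -0.11
e^(−rT) = e^(−0.05·0.25) = 0.9876
P = 480·0.9876·N(0.11) − 472·N(-0.06) = 480·0.9876·0.5438 − 472·0.4761 = 257.7873 − 224.7192 = 33.0681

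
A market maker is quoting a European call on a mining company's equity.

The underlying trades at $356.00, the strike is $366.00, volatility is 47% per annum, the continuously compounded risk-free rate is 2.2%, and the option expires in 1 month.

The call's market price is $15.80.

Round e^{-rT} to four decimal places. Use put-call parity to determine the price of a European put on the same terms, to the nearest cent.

$25.14

e^(−rT) = e^(−0.022·0.08333) = 0.9982
Put-call parity: C − P = S − K·e^(−rT) = 356 − 366·0.9982 = 356 − 365.3412 = -9.3412
P = C − (C − P) = 15.80 − (-9.3412) = 25.1412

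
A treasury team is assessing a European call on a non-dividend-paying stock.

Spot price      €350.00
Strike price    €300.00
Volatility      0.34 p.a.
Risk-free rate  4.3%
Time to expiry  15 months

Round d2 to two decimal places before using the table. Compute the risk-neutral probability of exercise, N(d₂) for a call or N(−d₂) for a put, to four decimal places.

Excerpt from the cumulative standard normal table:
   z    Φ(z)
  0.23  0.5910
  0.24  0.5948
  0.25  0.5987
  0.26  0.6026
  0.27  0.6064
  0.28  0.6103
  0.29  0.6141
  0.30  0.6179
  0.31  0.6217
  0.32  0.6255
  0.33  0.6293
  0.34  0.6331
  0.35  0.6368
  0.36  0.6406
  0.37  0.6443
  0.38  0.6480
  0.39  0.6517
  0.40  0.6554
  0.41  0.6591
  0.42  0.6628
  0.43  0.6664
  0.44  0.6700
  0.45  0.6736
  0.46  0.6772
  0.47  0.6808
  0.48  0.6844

0.6406

σ√T = 0.34 × 1.1180 = 0.3801
d₁ = [ln(350/300) + (0.043 + 0.34²/2)·1.25] / 0.3801 = [0.1542 + 0.1260] / 0.3801 = 0.7370 which rounds to 0.74
d₂ = d₁ − σ√T = 0.7370 − 0.3801 = 0.3569 which rounds to 0.36
Risk-neutral Pr[S_T > K] = N(d₂) = N(0.36) = 0.6406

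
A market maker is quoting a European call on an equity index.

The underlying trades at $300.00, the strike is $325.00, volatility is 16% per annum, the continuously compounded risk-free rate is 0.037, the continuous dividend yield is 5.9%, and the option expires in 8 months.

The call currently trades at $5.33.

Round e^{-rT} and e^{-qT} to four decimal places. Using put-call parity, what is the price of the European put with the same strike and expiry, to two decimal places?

exp(−qT) = exp(−0.059·0.6667) = 0.9614;  exp(−rT) = exp(−0.037·0.6667) = 0.9756
Put-call parity: C − P = S·e^(−qT) − K·e^(−rT) = 300·0.9614 − 325·0.9756 = 288.4200 − 317.0700 = -28.6500
P = C − (C − P) = 5.33 − (-28.6500) = 33.9800

$33.98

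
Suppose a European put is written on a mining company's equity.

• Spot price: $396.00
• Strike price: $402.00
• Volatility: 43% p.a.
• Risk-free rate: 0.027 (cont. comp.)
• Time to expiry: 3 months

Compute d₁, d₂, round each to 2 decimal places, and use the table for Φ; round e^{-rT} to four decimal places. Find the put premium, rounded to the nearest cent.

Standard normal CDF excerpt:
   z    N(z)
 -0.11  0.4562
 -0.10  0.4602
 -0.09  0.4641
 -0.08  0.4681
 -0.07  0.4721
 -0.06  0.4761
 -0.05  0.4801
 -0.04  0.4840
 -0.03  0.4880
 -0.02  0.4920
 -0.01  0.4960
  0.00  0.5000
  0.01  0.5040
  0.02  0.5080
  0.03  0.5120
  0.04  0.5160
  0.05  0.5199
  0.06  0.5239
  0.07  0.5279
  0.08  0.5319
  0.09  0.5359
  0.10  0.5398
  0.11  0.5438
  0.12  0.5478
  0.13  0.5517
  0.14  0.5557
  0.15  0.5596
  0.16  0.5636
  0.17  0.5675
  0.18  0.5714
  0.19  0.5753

$36.50

σ√T = 0.43 × 0.5000 = 0.2150
d₁ = [ln(396/402) + (0.027 + 0.43²/2)·0.25] / 0.2150 = [-0.0150 + 0.0299] / 0.2150 = 0.0690 which rounds to 0.07
d₂ = d₁ − σ√T = 0.0690 − 0.2150 = -0.1460 which rounds to -0.15
e^(−rT) = e^(−0.027·0.25) = 0.9933
N(−d₂) = N(0.15) = 0.5596;  N(−d₁) = N(-0.07) = 0.4721
P = 402·0.9933·0.5596 − 396·0.4721 = 223.4520 − 186.9516 = 36.5004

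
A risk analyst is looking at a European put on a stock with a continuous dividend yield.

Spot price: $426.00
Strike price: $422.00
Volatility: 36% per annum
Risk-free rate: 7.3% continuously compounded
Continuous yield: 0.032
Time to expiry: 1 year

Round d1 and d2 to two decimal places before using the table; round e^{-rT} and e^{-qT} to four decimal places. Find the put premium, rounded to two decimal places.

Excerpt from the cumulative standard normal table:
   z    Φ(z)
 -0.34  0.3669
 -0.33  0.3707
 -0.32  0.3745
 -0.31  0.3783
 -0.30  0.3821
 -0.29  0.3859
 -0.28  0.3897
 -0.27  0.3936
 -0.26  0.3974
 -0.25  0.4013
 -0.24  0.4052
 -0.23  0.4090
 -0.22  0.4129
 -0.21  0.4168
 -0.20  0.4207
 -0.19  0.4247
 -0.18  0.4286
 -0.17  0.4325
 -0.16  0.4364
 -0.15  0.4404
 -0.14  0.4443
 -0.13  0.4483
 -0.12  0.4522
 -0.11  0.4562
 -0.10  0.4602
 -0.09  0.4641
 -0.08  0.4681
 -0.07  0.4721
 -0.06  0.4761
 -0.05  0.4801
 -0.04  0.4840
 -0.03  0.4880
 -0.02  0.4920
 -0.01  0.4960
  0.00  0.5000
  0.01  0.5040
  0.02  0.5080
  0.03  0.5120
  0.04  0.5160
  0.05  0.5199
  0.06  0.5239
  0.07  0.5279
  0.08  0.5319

$47.91

σ√T = 0.36·√1 = 0.3600
d₁ = [ln(426/422) + (0.073 − 0.032 + 0.36²/2)·1] / 0.3600 = [0.0094 + 0.1058] / 0.3600 = 0.3201 ≈ 0.32
d₂ = d₁ − σ√T = 0.3201 − 0.3600 = -0.0399 ≈ -0.04
exp(−qT) = exp(−0.032·1) = 0.9685;  exp(−rT) = exp(−0.073·1) = 0.9296
N(−d₂) = N(0.04) = 0.5160;  N(−d₁) = N(-0.32) = 0.3745
P = 422·0.9296·0.5160 − 426·0.9685·0.3745 = 202.4223 − 154.5116 = 47.9107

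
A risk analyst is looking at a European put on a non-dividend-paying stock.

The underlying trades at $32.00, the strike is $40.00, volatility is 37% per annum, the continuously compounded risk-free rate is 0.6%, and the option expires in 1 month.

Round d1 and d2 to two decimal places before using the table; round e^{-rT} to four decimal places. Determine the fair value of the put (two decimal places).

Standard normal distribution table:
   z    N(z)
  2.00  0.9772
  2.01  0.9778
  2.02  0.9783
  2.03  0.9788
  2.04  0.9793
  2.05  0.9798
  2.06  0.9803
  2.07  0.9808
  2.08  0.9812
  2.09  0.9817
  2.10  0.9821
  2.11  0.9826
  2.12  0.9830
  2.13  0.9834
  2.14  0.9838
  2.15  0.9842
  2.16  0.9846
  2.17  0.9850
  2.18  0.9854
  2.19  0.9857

σ√T = 0.37·√0.08333 = 0.1068
d₁ = [ln(32/40) + (0.006 + 0.37²/2)·0.08333] / 0.1068 = [-0.2231 + 0.0062] / 0.1068 = -2.0311 ≈ -2.03
d₂ = d₁ − σ√T = -2.0311 − 0.1068 = -2.1379 ≈ -2.14
exp(−rT) = exp(−0.006·0.08333) = 0.9995
P = 40·0.9995·N(2.14) − 32·N(2.03) = 40·0.9995·0.9838 − 32·0.9788 = 39.3323 − 31.3216 = 8.0107

$8.01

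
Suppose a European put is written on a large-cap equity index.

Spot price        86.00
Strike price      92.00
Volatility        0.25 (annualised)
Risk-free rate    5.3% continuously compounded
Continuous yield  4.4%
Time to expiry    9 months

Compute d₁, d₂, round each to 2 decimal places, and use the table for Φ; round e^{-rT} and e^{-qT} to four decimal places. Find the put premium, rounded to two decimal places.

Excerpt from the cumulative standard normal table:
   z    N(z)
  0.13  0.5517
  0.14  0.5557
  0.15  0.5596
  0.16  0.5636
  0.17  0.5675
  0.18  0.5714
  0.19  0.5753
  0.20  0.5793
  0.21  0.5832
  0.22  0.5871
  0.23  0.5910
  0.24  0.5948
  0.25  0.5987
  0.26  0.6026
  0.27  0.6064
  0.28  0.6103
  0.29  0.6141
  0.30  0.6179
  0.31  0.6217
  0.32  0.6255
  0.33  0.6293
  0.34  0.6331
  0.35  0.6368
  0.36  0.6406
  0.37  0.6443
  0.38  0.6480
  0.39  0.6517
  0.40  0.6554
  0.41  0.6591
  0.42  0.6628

10.40

T = 0.75;  σ√T = 0.2165
ln(S/K) + (r − q + σ²/2)T = ln(86/92) + (0.053 − 0.044 + 0.25²/2)·0.75 = -0.0674 + 0.0302 = -0.0373
d₁ = -0.0373 / 0.2165 = -0.1721 → -0.17
d₂ = d₁ − σ√T = -0.1721 − 0.2165 = -0.3886 → -0.39
e^(−qT) = e^(−0.044·0.75) = 0.9675;  e^(−rT) = e^(−0.053·0.75) = 0.9610
N(−d₂) = N(0.39) = 0.6517;  N(−d₁) = N(0.17) = 0.5675
P = 92·0.9610·0.6517 − 86·0.9675·0.5675 = 57.6181 − 47.2188 = 10.3993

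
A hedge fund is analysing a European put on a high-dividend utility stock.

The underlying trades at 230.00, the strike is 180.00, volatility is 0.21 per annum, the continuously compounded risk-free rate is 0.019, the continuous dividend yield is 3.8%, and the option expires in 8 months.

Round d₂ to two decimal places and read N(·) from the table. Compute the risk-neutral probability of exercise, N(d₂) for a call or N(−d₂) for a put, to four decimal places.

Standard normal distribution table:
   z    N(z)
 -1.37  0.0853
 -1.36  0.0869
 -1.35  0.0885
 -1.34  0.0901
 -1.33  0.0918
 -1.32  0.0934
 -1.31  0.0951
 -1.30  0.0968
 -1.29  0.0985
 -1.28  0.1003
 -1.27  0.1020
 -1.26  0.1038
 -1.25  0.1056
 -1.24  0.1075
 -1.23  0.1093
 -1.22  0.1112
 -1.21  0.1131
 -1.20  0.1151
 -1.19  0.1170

σ√T = 0.21·√0.6667 = 0.1715
d₁ = [ln(230/180) + (0.019 − 0.038 + ½·0.21²)·0.6667] / (σ√T) = (0.2451 + 0.0020) / 0.1715 = 1.4414 which rounds to 1.44
d₂ = 1.4414 − 0.1715 = 1.2700 which rounds to 1.27
Risk-neutral Pr[S_T < K] = N(−d₂) = N(-1.27) = 0.1020

0.1020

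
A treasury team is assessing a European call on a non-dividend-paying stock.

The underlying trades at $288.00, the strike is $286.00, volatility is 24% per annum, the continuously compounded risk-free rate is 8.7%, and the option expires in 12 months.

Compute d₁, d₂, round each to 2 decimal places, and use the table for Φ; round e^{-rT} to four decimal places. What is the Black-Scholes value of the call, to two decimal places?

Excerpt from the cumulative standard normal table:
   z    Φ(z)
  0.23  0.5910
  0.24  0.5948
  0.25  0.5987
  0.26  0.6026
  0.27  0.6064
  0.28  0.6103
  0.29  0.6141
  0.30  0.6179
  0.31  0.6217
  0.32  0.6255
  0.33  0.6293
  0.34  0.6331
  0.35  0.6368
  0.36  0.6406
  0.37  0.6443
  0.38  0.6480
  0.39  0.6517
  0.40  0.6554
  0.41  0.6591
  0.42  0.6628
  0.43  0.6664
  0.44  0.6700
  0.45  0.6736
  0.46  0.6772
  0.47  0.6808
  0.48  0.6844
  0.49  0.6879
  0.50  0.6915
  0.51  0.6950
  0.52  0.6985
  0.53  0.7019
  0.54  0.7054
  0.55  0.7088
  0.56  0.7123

σ√T = 0.24·√1 = 0.2400
d₁ = [ln(288/286) + (0.087 + 0.24²/2)·1] / 0.2400 = [0.0070 + 0.1158] / 0.2400 = 0.5115 → 0.51
d₂ = d₁ − σ√T = 0.5115 − 0.2400 = 0.2715 → 0.27
e^(−rT) = e^(−0.087·1) = 0.9167
N(d₁) = N(0.51) = 0.6950;  N(d₂) = N(0.27) = 0.6064
C = 288·0.6950 − 286·0.9167·0.6064 = 200.1600 − 158.9836 = 41.1764

$41.18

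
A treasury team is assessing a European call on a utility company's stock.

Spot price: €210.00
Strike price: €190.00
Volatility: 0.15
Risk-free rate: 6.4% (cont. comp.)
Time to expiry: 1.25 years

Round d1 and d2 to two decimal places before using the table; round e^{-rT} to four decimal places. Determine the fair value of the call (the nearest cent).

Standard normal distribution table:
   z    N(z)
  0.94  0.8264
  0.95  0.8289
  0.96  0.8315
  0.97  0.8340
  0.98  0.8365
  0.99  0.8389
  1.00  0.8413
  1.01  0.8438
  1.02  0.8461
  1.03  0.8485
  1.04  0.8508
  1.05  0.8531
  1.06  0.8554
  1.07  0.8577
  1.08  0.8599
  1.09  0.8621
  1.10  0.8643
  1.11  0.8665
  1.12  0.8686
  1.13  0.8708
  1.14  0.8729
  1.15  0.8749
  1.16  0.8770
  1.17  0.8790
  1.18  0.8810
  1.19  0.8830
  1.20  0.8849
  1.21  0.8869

σ√T = 0.15·√1.25 = 0.1677
d₁ = [ln(210/190) + (0.064 + ½·0.15²)·1.25] / (σ√T) = (0.1001 + 0.0941) / 0.1677 = 1.1577 ⇒ 1.16
d₂ = 1.1577 − 0.1677 = 0.9900 ⇒ 0.99
e^(−rT) = e^(−0.064·1.25) = 0.9231
N(d₁) = N(1.16) = 0.8770;  N(d₂) = N(0.99) = 0.8389
C = 210·0.8770 − 190·0.9231·0.8389 = 184.1700 − 147.1338 = 37.0362

€37.04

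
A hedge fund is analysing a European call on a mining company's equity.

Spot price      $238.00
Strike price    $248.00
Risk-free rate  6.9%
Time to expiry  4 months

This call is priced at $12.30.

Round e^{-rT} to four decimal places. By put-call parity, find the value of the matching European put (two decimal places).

$16.67

exp(−rT) = exp(−0.069·0.3333) = 0.9773
Put-call parity: C − P = S − K·e^(−rT) = 238 − 248·0.9773 = 238 − 242.3704 = -4.3704
P = C − (C − P) = 12.30 − (-4.3704) = 16.6704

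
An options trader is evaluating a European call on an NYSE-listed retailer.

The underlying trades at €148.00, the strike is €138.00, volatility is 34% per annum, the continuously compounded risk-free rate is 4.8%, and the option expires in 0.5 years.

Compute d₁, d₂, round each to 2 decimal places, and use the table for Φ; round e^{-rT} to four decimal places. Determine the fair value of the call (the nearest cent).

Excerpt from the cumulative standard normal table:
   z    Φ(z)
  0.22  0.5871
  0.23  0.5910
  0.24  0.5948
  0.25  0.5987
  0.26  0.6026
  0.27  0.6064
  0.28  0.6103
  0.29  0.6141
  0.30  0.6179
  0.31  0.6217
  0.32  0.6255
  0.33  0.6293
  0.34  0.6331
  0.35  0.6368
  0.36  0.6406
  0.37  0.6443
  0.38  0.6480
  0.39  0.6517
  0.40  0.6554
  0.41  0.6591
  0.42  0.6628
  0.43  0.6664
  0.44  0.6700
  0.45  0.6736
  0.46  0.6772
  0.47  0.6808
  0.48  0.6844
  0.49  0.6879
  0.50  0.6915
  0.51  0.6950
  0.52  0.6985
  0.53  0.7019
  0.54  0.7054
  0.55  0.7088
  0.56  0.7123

σ√T = 0.34·√0.5 = 0.2404
d₁ = [ln(148/138) + (0.048 + 0.34²/2)·0.5] / 0.2404 = [0.0700 + 0.0529] / 0.2404 = 0.5110 which rounds to 0.51
d₂ = d₁ − σ√T = 0.5110 − 0.2404 = 0.2706 which rounds to 0.27
exp(−rT) = exp(−0.048·0.5) = 0.9763
N(d₁) = N(0.51) = 0.6950;  N(d₂) = N(0.27) = 0.6064
C = 148·0.6950 − 138·0.9763·0.6064 = 102.8600 − 81.6999 = 21.1601

€21.16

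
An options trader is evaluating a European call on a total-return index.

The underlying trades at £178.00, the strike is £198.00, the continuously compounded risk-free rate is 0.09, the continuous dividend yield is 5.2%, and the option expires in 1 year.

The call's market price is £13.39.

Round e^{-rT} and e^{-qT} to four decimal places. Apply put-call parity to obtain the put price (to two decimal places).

exp(−qT) = exp(−0.052·1) = 0.9493;  exp(−rT) = exp(−0.09·1) = 0.9139
Put-call parity: C − P = S·e^(−qT) − K·e^(−rT) = 178·0.9493 − 198·0.9139 = 168.9754 − 180.9522 = -11.9768
P = C − (C − P) = 13.39 − (-11.9768) = 25.3668

£25.37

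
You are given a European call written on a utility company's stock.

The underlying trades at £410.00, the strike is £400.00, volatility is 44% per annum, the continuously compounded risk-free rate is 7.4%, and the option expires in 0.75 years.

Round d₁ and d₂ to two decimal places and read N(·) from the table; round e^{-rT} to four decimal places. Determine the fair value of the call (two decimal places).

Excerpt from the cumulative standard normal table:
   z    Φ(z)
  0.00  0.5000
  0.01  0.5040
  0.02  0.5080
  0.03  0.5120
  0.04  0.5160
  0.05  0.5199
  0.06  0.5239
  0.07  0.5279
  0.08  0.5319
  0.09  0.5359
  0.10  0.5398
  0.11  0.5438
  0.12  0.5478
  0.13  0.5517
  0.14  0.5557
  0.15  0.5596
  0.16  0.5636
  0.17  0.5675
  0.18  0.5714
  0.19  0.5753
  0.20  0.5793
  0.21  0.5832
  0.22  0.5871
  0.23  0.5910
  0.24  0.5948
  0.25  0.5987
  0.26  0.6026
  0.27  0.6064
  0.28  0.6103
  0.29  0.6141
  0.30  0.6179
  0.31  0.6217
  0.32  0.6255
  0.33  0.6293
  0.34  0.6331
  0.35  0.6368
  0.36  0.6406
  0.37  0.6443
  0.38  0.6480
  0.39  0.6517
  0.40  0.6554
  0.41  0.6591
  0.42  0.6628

σ√T = 0.44 × 0.8660 = 0.3811
d₁ = [ln(410/400) + (0.074 + 0.44²/2)·0.75] / 0.3811 = [0.0247 + 0.1281] / 0.3811 = 0.4010 ≈ 0.40
d₂ = d₁ − σ√T = 0.4010 − 0.3811 = 0.0199 ≈ 0.02
exp(−rT) = exp(−0.074·0.75) = 0.9460
N(d₁) = N(0.40) = 0.6554;  N(d₂) = N(0.02) = 0.5080
C = 410·0.6554 − 400·0.9460·0.5080 = 268.7140 − 192.2272 = 76.4868

£76.49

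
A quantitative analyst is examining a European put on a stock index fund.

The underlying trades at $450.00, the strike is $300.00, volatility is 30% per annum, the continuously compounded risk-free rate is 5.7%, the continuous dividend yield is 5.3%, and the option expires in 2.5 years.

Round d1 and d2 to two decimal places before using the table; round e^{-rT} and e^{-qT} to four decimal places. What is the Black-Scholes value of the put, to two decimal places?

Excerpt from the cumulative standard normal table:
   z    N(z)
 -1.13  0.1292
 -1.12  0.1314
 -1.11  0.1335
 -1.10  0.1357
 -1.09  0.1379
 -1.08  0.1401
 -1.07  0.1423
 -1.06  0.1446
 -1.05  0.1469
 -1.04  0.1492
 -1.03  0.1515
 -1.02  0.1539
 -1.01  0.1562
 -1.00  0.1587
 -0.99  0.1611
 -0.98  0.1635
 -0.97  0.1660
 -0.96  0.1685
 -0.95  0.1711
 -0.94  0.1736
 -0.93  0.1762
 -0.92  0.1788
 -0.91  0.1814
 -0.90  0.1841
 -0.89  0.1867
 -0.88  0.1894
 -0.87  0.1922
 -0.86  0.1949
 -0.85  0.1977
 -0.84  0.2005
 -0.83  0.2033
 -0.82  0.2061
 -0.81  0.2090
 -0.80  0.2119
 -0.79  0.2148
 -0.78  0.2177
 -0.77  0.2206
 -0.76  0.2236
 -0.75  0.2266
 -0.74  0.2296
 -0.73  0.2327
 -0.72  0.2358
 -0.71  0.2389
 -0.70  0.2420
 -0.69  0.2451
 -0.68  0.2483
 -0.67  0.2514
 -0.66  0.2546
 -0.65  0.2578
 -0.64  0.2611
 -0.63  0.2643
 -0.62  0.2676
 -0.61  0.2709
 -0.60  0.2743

T = 2.5;  σ√T = 0.4743
d₁ = [ln(450/300) + (0.057 − 0.053 + ½·0.3²)·2.5] / (σ√T) = (0.4055 + 0.1225) / 0.4743 = 1.1130 which rounds to 1.11
d₂ = 1.1130 − 0.4743 = 0.6387 which rounds to 0.64
exp(−qT) = exp(−0.053·2.5) = 0.8759;  exp(−rT) = exp(−0.057·2.5) = 0.8672
N(−d₂) = N(-0.64) = 0.2611;  N(−d₁) = N(-1.11) = 0.1335
P = 300·0.8672·0.2611 − 450·0.8759·0.1335 = 67.9278 − 52.6197 = 15.3081

$15.31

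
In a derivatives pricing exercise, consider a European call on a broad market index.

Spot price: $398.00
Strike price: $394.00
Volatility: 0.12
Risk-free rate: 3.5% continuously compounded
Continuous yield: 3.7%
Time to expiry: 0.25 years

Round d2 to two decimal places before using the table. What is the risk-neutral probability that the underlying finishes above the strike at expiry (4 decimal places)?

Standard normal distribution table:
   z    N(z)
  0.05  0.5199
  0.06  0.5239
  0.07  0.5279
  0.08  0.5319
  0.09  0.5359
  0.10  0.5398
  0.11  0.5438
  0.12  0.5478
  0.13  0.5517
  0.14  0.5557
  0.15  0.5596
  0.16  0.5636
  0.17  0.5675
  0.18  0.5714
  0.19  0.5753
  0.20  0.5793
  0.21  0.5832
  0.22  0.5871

0.5517

T = 0.25;  σ√T = 0.0600
d₁ = [ln(398/394) + (0.035 − 0.037 + 0.12²/2)·0.25] / 0.0600 = [0.0101 + 0.0013] / 0.0600 = 0.1900 which rounds to 0.19
d₂ = d₁ − σ√T = 0.1900 − 0.0600 = 0.1300 which rounds to 0.13
Risk-neutral Pr[S_T > K] = N(d₂) = N(0.13) = 0.5517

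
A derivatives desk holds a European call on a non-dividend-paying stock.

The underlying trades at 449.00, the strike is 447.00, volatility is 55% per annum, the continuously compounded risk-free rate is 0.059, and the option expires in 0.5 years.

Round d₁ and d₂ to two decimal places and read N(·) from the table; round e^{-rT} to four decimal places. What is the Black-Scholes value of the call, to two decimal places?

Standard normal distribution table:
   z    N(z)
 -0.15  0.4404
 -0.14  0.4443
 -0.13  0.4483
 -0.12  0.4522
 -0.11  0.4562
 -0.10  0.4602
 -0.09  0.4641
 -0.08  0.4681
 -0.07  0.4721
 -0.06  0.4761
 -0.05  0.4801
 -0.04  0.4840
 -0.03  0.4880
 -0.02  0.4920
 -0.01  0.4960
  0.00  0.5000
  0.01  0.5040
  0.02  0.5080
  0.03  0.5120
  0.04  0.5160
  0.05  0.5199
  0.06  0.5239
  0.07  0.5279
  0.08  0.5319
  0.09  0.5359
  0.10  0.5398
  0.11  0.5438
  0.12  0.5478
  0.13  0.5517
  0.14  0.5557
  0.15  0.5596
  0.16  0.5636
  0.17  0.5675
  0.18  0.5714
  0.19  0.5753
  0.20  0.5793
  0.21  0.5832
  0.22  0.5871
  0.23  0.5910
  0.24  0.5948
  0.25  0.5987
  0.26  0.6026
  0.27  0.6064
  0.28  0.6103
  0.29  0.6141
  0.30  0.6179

76.04

T = 0.5;  σ√T = 0.3889
d₁ = [ln(449/447) + (0.059 + 0.55²/2)·0.5] / 0.3889 = [0.0045 + 0.1051] / 0.3889 = 0.2818 ≈ 0.28
d₂ = d₁ − σ√T = 0.2818 − 0.3889 = -0.1071 ≈ -0.11
e^(−rT) = e^(−0.059·0.5) = 0.9709
N(d₁) = N(0.28) = 0.6103;  N(d₂) = N(-0.11) = 0.4562
C = 449·0.6103 − 447·0.9709·0.4562 = 274.0247 − 197.9873 = 76.0374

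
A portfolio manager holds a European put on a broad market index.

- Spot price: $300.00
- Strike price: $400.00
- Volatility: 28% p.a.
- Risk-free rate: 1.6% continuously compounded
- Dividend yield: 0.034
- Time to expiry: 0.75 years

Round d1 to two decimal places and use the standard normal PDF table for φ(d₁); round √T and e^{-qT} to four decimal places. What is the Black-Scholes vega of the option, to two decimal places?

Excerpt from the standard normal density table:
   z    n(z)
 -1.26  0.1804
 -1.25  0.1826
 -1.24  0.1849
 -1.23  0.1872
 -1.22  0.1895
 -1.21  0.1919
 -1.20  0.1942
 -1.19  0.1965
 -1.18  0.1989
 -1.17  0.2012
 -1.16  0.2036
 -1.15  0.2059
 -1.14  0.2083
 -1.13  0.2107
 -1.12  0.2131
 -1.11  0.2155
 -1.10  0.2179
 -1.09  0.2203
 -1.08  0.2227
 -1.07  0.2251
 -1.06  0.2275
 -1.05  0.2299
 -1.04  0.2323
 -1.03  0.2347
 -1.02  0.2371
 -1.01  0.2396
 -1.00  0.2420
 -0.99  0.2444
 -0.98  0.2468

T = 0.75;  σ√T = 0.2425
d₁ = [ln(300/400) + (0.016 − 0.034 + 0.28²/2)·0.75] / 0.2425 = [-0.2877 + 0.0159] / 0.2425 = -1.1208 ≈ -1.12
√T = √0.75 = 0.8660
φ(d₁) = φ(-1.12) = 0.2131
exp(−qT) = exp(−0.034·0.75) = 0.9748
vega = S·exp(−qT)·φ(d₁)·√T = 300·0.9748·0.2131·0.8660 = 53.9682

53.97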